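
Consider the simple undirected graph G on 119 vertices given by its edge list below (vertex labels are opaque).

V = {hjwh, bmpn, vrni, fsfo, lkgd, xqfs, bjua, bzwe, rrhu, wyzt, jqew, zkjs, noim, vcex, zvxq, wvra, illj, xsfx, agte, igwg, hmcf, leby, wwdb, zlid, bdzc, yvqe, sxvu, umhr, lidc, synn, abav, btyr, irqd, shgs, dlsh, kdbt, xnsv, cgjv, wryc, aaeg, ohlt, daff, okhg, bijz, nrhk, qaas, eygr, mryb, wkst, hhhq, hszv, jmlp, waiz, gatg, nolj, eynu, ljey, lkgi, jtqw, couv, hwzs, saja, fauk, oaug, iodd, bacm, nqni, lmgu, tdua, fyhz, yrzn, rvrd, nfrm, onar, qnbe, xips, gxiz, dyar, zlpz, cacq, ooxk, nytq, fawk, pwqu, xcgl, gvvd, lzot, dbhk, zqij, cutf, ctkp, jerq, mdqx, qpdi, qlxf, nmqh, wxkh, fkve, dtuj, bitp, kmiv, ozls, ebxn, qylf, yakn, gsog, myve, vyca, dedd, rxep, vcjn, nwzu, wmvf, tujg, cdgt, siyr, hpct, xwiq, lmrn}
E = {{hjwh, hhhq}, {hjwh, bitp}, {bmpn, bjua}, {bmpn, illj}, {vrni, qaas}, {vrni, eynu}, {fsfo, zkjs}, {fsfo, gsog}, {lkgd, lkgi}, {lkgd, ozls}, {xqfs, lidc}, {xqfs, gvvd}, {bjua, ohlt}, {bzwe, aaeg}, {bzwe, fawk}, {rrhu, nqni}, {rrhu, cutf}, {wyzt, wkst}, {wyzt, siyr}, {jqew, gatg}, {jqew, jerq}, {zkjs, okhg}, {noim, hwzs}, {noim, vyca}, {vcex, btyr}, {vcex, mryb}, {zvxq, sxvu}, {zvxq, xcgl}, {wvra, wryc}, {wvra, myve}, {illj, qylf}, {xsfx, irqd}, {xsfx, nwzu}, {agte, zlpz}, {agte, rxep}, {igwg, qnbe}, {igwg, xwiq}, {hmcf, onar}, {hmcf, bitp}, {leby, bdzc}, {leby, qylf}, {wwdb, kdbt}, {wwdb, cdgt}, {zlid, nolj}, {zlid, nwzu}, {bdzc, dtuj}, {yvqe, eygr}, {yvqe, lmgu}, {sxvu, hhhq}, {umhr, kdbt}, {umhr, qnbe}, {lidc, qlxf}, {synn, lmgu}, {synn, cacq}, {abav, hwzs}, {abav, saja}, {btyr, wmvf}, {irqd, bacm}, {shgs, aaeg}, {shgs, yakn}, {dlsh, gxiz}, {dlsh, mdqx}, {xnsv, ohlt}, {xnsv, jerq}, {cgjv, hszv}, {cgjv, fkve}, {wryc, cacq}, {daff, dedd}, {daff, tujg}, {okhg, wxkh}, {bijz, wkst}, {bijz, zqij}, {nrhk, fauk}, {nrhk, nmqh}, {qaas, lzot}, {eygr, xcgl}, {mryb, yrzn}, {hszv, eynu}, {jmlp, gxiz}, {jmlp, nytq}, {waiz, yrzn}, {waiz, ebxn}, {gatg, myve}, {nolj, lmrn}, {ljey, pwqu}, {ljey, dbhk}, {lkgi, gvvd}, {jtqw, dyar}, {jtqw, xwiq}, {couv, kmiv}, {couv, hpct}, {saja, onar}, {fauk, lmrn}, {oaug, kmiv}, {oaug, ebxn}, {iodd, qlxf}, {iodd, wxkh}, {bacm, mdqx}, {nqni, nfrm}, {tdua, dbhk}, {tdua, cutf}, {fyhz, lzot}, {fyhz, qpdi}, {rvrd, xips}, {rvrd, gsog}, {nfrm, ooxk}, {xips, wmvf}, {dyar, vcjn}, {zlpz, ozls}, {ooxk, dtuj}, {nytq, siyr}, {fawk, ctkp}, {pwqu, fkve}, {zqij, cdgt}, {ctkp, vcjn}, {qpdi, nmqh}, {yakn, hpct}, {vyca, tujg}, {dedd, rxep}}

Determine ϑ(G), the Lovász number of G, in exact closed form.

deg(cacq) = 2; N(cacq) = {synn, wryc}.
Vertex daff has 2 neighbors: dedd, tujg.
Vertex lzot has 2 neighbors: qaas, fyhz.
Vertex ctkp has 2 neighbors: fawk, vcjn.
Regular of degree 2 on 119 vertices: the odd cycle C_{119}.
The 60 distinct eigenvalues: [2.0, 1.99721, 1.98886, 1.97496, 1.95556, 1.93071, 1.90047, 1.86494, 1.82422, 1.7784, 1.72763, 1.67205, 1.6118, 1.54707, 1.47802, 1.40485, 1.32776, 1.24698, 1.16272, 1.07522, 0.98472, 0.89148, 0.79575, 0.6978, 0.59791, 0.49636, 0.39342, 0.28938, 0.18454, 0.07918, -0.0264, -0.1319, -0.23704, -0.34152, -0.44504, -0.54733, -0.64808, -0.74704, -0.84391, -0.93843, -1.03033, -1.11936, -1.20527, -1.28782, -1.36678, -1.44194, -1.51307, -1.57999, -1.6425, -1.70043, -1.75363, -1.80194, -1.84522, -1.88337, -1.91626, -1.94381, -1.96595, -1.9826, -1.99373, -1.9993].
ϑ = −N·λ_min/(λ_max−λ_min) = −119·(-2*cos(pi/119))/(2−(-2*cos(pi/119))) = 119*cos(pi/119)/(cos(pi/119) + 1).
Numerically 59.489631564.
α=59, χ(Ḡ)=60; ϑ=119*cos(pi/119)/(cos(pi/119) + 1) lies between (both strict).

119*cos(pi/119)/(cos(pi/119) + 1)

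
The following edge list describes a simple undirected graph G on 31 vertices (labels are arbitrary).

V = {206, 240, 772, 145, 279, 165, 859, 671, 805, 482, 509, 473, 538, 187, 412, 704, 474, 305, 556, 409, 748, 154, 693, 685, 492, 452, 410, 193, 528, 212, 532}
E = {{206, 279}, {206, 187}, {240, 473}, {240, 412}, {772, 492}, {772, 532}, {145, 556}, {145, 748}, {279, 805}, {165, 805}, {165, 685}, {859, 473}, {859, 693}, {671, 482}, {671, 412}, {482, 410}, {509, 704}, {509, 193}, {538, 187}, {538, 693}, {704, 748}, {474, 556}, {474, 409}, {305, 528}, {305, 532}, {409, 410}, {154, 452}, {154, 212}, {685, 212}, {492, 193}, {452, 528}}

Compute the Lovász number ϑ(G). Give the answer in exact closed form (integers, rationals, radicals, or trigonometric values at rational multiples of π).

deg(212) = 2; N(212) = {154, 685}.
N(805) = {279, 165}, |N(805)| = 2.
Vertex 492 has 2 neighbors: 772, 193.
Vertex 528 has 2 neighbors: 305, 452.
Every vertex has degree 2 (N=31); this is C_{31}, the 31-cycle.
The 16 distinct eigenvalues: [2.0, 1.959, 1.838, 1.642, 1.378, 1.058, 0.695, 0.303, -0.101, -0.501, -0.881, -1.224, -1.518, -1.749, -1.908, -1.99].
Lovász (edge-transitive): ϑ = −31·(-2*cos(pi/31))/((2)−(-2*cos(pi/31))) = 31*cos(pi/31)/(cos(pi/31) + 1).
Numerically 15.4601350.
Sandwich: α(G)=15 ≤ ϑ(G)=31*cos(pi/31)/(cos(pi/31) + 1) ≤ χ(Ḡ)=16 (both strict).

31*cos(pi/31)/(cos(pi/31) + 1)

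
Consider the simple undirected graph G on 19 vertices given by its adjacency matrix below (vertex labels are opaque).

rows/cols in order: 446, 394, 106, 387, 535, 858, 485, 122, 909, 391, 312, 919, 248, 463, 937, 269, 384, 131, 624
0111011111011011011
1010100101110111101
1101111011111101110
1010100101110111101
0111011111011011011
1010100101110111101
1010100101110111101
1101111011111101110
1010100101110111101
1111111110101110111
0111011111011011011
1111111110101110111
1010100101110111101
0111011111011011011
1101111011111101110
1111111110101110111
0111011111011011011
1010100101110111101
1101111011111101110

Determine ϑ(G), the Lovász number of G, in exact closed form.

N(269) = {446, 394, 106, 387, 535, 858, 485, 122, 909, 312, 248, 463, 937, 384, 131, 624}, |N(269)| = 16.
N(858) = {446, 106, 535, 122, 391, 312, 919, 463, 937, 269, 384, 624}, |N(858)| = 12.
Vertex 394 has 12 neighbors: 446, 106, 535, 122, 391, 312, 919, 463, 937, 269, 384, 624.
deg(248) = 12; N(248) = {446, 106, 535, 122, 391, 312, 919, 463, 937, 269, 384, 624}.
K_{7,5,4,3} (perfect); ϑ(G) = α(G) = max{7,5,4,3} = 7.
ϑ(G) ≈ 7.0000000.
α=7, χ(Ḡ)=7; ϑ=7 lies between (collapsed).

7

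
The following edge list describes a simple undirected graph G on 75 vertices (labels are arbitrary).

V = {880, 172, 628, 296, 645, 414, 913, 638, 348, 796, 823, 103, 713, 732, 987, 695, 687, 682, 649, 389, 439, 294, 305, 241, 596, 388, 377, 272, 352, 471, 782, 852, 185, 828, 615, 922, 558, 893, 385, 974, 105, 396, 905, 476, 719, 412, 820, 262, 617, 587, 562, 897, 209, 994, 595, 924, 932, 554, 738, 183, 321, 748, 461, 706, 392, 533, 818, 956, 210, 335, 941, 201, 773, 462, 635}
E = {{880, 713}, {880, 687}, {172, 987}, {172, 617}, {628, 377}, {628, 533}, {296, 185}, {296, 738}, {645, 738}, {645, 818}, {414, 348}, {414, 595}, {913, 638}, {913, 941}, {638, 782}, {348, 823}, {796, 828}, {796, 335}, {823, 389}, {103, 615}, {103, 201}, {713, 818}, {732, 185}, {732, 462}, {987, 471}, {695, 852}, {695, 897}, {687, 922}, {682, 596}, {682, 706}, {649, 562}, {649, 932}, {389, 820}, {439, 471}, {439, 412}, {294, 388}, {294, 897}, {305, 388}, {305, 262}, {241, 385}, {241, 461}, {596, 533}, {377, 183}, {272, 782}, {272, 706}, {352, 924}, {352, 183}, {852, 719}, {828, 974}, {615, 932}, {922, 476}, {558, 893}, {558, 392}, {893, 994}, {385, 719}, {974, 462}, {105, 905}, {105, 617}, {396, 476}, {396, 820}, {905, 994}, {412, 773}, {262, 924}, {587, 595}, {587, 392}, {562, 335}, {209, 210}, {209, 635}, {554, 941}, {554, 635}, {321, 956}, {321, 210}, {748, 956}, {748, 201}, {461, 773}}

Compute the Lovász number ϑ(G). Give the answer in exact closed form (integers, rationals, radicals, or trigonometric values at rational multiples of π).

75*cos(pi/75)/(cos(pi/75) + 1)

deg(296) = 2; N(296) = {185, 738}.
Vertex 335 has 2 neighbors: 796, 562.
deg(562) = 2; N(562) = {649, 335}.
deg(388) = 2; N(388) = {294, 305}.
Regular of degree 2 on 75 vertices: a single 75-cycle (edge-transitive).
spec(A) ≈ [2.0, 1.992986, 1.971992, 1.937166, 1.888753, 1.827091, 1.752613, 1.665842, 1.567387, 1.457937, 1.338261, 1.209198, 1.071654, 0.926592, 0.775031, 0.618034, 0.456702, 0.292166, 0.125581, -0.041885, -0.209057, -0.374763, -0.53784, -0.697144, -0.851559, -1.0, -1.141427, -1.274848, -1.399327, -1.51399, -1.618034, -1.710729, -1.791424, -1.859553, -1.914639, -1.956295, -1.984229, -1.998246] (distinct, 6 d.p.).
Lovász (edge-transitive): ϑ = −75·(-2*cos(pi/75))/((2)−(-2*cos(pi/75))) = 75*cos(pi/75)/(cos(pi/75) + 1).
≈ 37.4835458 (to 7 d.p.).
Lovász sandwich 37 ≤ 75*cos(pi/75)/(cos(pi/75) + 1) ≤ 38: both strict.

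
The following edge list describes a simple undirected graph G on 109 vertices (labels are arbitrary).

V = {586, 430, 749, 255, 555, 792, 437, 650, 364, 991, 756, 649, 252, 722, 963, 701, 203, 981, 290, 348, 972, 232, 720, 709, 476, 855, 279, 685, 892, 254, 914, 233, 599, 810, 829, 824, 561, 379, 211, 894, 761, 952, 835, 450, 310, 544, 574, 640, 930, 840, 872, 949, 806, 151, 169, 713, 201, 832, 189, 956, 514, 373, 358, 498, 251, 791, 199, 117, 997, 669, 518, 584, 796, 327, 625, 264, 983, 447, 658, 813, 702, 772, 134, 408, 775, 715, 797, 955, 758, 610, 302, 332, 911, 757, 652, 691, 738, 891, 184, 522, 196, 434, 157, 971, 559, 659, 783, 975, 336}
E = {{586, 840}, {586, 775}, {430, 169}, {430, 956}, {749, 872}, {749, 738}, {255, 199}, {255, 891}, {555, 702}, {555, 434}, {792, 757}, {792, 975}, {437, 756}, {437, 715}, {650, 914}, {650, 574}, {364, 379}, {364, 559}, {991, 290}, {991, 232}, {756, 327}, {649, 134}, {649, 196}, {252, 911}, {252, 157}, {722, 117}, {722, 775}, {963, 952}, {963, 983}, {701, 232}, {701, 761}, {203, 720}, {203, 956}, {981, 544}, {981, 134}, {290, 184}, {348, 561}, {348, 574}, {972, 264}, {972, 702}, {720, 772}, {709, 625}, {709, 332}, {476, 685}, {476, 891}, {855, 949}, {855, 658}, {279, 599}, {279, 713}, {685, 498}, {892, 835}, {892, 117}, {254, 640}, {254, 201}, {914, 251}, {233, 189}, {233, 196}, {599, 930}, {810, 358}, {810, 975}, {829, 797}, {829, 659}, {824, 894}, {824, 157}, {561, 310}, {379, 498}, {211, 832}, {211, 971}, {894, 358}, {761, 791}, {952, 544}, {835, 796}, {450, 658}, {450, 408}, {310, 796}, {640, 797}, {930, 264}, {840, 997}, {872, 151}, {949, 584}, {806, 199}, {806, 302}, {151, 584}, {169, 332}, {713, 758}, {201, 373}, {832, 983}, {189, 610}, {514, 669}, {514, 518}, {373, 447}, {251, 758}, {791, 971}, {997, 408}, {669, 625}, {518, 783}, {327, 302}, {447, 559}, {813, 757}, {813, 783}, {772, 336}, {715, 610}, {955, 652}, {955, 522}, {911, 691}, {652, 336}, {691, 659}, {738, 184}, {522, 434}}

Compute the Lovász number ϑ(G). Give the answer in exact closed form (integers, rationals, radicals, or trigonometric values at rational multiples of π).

109*cos(pi/109)/(cos(pi/109) + 1)

deg(981) = 2; N(981) = {544, 134}.
deg(447) = 2; N(447) = {373, 559}.
Vertex 840 has 2 neighbors: 586, 997.
Vertex 336 has 2 neighbors: 772, 652.
Regular of degree 2 on 109 vertices: a single 109-cycle (edge-transitive).
Distinct eigenvalues (to 5 d.p.): [2.0, 1.99668, 1.98672, 1.97017, 1.94707, 1.9175, 1.88157, 1.83938, 1.79108, 1.73683, 1.67682, 1.61123, 1.54029, 1.46424, 1.38332, 1.2978, 1.20797, 1.11413, 1.01659, 0.91568, 0.81172, 0.70506, 0.59606, 0.48509, 0.3725, 0.25867, 0.14399, 0.02882, -0.08644, -0.20141, -0.31572, -0.42897, -0.5408, -0.65083, -0.7587, -0.86406, -0.96654, -1.06581, -1.16154, -1.25341, -1.34111, -1.42437, -1.50289, -1.57642, -1.64471, -1.70754, -1.76469, -1.81598, -1.86125, -1.90032, -1.93309, -1.95943, -1.97927, -1.99253, -1.99917].
Lovász: ϑ = −109(-2*cos(pi/109))/(2+-(-1)*2*cos(pi/109)) = 109*cos(pi/109)/(cos(pi/109) + 1).
Numerically 54.4887.
α=54, χ(Ḡ)=55; ϑ=109*cos(pi/109)/(cos(pi/109) + 1) lies between (both strict).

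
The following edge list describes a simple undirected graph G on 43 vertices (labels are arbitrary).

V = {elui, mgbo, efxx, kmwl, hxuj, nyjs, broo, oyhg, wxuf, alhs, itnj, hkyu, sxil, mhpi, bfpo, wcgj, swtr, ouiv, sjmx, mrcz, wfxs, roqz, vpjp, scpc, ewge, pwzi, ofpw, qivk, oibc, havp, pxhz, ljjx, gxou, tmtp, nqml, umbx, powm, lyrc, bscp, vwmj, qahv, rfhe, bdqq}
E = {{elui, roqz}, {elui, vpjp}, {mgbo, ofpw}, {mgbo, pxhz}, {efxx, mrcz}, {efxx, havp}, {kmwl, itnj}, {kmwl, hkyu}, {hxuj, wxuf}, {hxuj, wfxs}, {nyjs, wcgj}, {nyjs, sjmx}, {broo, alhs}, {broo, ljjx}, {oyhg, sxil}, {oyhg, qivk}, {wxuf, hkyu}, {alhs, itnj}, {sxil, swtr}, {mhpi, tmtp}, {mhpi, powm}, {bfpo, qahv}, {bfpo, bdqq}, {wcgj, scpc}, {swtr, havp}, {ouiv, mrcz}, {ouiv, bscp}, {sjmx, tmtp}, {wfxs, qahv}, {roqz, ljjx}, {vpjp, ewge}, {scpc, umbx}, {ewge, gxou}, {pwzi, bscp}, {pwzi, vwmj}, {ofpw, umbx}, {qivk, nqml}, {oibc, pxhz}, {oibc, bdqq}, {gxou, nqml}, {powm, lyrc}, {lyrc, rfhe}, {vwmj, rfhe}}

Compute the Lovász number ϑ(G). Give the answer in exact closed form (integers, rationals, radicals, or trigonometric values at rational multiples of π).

N(ljjx) = {broo, roqz}, |N(ljjx)| = 2.
deg(efxx) = 2; N(efxx) = {mrcz, havp}.
N(itnj) = {kmwl, alhs}, |N(itnj)| = 2.
Vertex tmtp has 2 neighbors: mhpi, sjmx.
G on 43 vertices is 2-regular; connected 2-regular on 43 ⇒ C_{43}.
The 22 distinct eigenvalues: [2.0, 1.979, 1.915, 1.811, 1.668, 1.49, 1.279, 1.042, 0.782, 0.506, 0.219, -0.073, -0.363, -0.646, -0.914, -1.164, -1.388, -1.583, -1.744, -1.868, -1.952, -1.995].
Lovász: ϑ = −43(-2*cos(pi/43))/(2+-(-1)*2*cos(pi/43)) = 43*cos(pi/43)/(cos(pi/43) + 1).
ϑ(G) ≈ 21.47128375.
Lovász sandwich 21 ≤ 43*cos(pi/43)/(cos(pi/43) + 1) ≤ 22: both strict.

43*cos(pi/43)/(cos(pi/43) + 1)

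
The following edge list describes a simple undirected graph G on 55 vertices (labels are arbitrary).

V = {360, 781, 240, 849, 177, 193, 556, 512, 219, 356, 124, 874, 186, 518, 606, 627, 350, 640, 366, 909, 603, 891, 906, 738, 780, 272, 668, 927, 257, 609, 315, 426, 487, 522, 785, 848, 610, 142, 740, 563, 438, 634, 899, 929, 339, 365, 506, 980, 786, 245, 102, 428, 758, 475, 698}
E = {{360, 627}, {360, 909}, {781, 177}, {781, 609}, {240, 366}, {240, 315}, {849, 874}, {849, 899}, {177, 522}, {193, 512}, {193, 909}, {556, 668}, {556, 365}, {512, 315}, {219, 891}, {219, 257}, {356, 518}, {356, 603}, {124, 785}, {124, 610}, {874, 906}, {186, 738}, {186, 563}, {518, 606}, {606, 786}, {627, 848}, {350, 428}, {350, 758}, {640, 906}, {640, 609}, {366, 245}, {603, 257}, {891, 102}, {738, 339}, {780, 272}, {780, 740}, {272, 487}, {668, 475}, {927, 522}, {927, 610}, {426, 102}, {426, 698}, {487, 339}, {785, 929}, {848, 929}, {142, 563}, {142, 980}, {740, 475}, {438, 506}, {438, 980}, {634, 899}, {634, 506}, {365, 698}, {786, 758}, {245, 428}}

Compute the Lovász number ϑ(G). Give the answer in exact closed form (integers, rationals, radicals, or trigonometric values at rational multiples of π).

55*cos(pi/55)/(cos(pi/55) + 1)

Vertex 929 has 2 neighbors: 785, 848.
N(627) = {360, 848}, |N(627)| = 2.
Vertex 909 has 2 neighbors: 360, 193.
Vertex 438 has 2 neighbors: 506, 980.
55-vertex 2-regular graph: connected 2-regular on 55 ⇒ C_{55}.
Distinct eigenvalues (to 4 d.p.): [2.0, 1.987, 1.948, 1.8837, 1.7948, 1.6825, 1.5483, 1.3939, 1.2213, 1.0328, 0.8308, 0.618, 0.3972, 0.1712, -0.0571, -0.2846, -0.5084, -0.7256, -0.9333, -1.1289, -1.3097, -1.4735, -1.618, -1.7415, -1.8422, -1.919, -1.9707, -1.9967].
−55·(-2*cos(pi/55)) / ((2)−(-2*cos(pi/55))) = 55*cos(pi/55)/(cos(pi/55) + 1) = ϑ(G).
= 27.47756… (decimal).
Lovász sandwich 27 ≤ 55*cos(pi/55)/(cos(pi/55) + 1) ≤ 28: both strict.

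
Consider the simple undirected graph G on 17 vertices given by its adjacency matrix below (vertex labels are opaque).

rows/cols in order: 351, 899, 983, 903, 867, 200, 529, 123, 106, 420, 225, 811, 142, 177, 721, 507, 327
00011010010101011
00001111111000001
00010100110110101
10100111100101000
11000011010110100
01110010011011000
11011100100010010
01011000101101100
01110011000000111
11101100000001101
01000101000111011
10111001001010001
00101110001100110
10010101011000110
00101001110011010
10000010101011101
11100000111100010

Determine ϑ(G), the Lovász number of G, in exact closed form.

N(721) = {983, 867, 123, 106, 420, 142, 177, 507}, |N(721)| = 8.
deg(867) = 8; N(867) = {351, 899, 529, 123, 420, 811, 142, 721}.
deg(106) = 8; N(106) = {899, 983, 903, 529, 123, 721, 507, 327}.
deg(200) = 8; N(200) = {899, 983, 903, 529, 420, 225, 142, 177}.
8-regular, N=17; Paley(17): SR with (k,λ,μ)=(8,3,4).
The 3 distinct eigenvalues: [8.0, 1.562, -2.562].
λ_max=8, λ_min=-sqrt(17)/2 - 1/2; ϑ = −17·λ_min/(λ_max−λ_min) = sqrt(17).
ϑ(G) ≈ 4.123106.

sqrt(17)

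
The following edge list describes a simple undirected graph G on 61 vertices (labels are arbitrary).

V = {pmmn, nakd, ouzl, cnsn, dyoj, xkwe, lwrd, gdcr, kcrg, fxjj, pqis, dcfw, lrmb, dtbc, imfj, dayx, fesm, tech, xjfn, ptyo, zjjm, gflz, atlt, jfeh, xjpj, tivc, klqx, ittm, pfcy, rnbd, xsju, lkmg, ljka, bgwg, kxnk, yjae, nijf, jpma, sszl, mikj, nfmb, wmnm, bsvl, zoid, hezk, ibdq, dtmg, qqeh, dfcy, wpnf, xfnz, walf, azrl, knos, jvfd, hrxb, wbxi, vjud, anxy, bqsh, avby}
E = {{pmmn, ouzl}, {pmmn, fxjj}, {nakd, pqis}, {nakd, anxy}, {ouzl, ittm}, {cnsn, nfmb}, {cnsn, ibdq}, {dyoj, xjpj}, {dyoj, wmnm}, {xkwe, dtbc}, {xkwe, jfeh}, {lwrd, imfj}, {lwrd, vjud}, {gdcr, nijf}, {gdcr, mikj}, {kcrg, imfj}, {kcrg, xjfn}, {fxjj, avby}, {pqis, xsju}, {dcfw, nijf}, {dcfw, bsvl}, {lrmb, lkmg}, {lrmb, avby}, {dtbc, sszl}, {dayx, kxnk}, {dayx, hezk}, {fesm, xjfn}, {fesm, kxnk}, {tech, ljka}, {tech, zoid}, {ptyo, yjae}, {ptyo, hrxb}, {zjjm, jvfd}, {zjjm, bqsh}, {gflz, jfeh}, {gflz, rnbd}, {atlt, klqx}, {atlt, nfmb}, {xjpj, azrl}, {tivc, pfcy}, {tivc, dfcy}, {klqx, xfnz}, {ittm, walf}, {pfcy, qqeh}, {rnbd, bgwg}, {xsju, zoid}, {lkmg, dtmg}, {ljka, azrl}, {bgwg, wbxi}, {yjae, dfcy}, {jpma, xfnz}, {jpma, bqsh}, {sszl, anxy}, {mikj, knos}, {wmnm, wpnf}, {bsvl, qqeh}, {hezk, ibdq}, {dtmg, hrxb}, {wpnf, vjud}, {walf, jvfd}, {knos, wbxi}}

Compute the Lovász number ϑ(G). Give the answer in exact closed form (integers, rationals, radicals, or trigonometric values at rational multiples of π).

Vertex pmmn has 2 neighbors: ouzl, fxjj.
N(dcfw) = {nijf, bsvl}, |N(dcfw)| = 2.
deg(lkmg) = 2; N(lkmg) = {lrmb, dtmg}.
Vertex bsvl has 2 neighbors: dcfw, qqeh.
61-vertex 2-regular graph: the odd cycle C_{61}.
Distinct eigenvalues (to 3 d.p.): [2.0, 1.989, 1.958, 1.905, 1.833, 1.741, 1.63, 1.502, 1.359, 1.2, 1.03, 0.848, 0.657, 0.459, 0.257, 0.051, -0.154, -0.359, -0.559, -0.753, -0.94, -1.116, -1.281, -1.432, -1.568, -1.688, -1.789, -1.871, -1.934, -1.976, -1.997].
Lovász: ϑ = −61(-2*cos(pi/61))/(2+-(-1)*2*cos(pi/61)) = 61*cos(pi/61)/(cos(pi/61) + 1).
ϑ(G) ≈ 30.479766.
30 ≤ 61*cos(pi/61)/(cos(pi/61) + 1) ≤ 31: both strict.

61*cos(pi/61)/(cos(pi/61) + 1)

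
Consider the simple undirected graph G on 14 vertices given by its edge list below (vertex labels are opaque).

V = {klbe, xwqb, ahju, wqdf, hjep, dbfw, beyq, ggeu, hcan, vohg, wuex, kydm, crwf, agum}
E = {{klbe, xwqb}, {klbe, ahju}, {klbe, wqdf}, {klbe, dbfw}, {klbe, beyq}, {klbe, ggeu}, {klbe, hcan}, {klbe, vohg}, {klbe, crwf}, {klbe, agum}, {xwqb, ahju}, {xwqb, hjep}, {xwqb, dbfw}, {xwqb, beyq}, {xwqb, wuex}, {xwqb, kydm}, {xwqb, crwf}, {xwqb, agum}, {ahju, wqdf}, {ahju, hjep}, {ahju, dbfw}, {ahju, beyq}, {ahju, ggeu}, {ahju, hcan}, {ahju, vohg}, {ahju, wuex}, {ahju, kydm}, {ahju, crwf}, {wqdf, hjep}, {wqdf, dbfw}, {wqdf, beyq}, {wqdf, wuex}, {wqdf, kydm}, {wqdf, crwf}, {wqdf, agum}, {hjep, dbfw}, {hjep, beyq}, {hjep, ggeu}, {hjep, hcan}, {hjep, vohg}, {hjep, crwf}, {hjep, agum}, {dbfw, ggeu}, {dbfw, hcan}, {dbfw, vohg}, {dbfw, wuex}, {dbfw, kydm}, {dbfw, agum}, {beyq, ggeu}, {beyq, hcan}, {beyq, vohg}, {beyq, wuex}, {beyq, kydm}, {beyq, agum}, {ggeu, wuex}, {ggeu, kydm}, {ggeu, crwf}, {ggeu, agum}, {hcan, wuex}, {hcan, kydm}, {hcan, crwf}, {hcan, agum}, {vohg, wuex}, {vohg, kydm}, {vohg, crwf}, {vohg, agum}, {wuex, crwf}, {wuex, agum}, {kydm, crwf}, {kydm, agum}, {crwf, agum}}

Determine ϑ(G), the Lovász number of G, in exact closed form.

Vertex kydm has 10 neighbors: xwqb, ahju, wqdf, dbfw, beyq, ggeu, hcan, vohg, crwf, agum.
deg(agum) = 12; N(agum) = {klbe, xwqb, wqdf, hjep, dbfw, beyq, ggeu, hcan, vohg, wuex, kydm, crwf}.
Vertex wqdf has 9 neighbors: klbe, ahju, hjep, dbfw, beyq, wuex, kydm, crwf, agum.
N(wuex) = {xwqb, ahju, wqdf, dbfw, beyq, ggeu, hcan, vohg, crwf, agum}, |N(wuex)| = 10.
Complete multipartite on [5, 4, 3, 2]: sandwich collapses at ϑ=5.
Numerically 5.000000000.
Lovász sandwich 5 ≤ 5 ≤ 5: collapsed.

5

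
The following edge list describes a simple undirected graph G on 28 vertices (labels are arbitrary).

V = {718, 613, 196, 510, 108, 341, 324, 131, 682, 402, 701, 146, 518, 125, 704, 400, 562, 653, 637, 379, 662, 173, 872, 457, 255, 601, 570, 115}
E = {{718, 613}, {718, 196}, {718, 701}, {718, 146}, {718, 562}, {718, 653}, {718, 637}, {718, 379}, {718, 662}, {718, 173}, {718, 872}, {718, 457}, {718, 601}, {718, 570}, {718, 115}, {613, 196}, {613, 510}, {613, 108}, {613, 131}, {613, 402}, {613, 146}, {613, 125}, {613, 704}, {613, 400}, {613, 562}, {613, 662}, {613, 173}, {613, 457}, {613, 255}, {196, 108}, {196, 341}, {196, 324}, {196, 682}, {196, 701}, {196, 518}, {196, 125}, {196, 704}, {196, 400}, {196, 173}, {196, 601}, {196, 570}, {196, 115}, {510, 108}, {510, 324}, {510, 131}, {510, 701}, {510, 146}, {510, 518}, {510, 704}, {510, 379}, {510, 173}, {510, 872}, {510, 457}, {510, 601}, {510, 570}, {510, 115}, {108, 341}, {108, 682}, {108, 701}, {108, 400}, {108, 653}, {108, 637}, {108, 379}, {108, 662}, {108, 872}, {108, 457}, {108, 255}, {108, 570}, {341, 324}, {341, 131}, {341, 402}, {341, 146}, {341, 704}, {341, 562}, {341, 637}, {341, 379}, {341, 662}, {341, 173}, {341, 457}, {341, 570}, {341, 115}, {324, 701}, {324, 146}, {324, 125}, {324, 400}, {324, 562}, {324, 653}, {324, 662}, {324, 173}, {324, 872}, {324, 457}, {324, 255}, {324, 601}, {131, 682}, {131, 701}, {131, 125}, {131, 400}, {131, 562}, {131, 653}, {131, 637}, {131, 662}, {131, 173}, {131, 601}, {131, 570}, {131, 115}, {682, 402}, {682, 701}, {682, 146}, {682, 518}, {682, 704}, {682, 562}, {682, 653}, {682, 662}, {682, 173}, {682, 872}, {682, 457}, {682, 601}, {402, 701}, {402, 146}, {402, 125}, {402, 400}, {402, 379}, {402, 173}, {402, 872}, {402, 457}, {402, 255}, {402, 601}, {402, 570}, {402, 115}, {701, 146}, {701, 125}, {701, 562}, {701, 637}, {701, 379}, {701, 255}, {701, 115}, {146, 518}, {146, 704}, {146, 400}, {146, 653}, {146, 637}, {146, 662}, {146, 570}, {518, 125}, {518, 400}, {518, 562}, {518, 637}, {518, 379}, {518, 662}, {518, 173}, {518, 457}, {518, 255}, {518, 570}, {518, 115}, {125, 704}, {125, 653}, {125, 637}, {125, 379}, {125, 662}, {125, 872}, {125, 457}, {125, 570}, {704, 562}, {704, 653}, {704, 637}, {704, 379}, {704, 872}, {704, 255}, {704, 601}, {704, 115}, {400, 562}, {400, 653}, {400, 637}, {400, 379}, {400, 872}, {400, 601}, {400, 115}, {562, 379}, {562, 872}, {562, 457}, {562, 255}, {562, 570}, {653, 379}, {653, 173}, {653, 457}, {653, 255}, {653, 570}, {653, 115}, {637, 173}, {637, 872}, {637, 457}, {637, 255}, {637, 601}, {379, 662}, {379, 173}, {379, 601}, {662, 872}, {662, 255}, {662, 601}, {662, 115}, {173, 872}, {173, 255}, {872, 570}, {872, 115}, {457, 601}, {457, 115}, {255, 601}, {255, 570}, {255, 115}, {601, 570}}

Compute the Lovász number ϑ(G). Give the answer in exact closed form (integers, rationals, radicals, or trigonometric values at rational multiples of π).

7

Vertex 637 has 15 neighbors: 718, 108, 341, 131, 701, 146, 518, 125, 704, 400, 173, 872, 457, 255, 601.
Vertex 570 has 15 neighbors: 718, 196, 510, 108, 341, 131, 402, 146, 518, 125, 562, 653, 872, 255, 601.
N(196) = {718, 613, 108, 341, 324, 682, 701, 518, 125, 704, 400, 173, 601, 570, 115}, |N(196)| = 15.
deg(146) = 15; N(146) = {718, 613, 510, 341, 324, 682, 402, 701, 518, 704, 400, 653, 637, 662, 570}.
28-vertex 15-regular graph: Kneser K(8,2) on C(8,2)=28 vertices.
A has 3 distinct eigenvalues ≈ [15.0, 1.0, -5.0].
−28·(-5) / ((15)−(-5)) = 7 = ϑ(G).
≈ 7.00000000 (to 8 d.p.).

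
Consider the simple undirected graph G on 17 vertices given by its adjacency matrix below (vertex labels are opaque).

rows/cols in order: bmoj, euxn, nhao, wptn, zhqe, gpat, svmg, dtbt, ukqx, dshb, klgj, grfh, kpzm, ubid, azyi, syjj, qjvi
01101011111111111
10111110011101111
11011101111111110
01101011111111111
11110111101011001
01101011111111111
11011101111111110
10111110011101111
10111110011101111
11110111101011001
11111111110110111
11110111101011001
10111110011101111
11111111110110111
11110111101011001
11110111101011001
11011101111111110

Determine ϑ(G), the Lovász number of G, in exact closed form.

5

Vertex euxn has 13 neighbors: bmoj, nhao, wptn, zhqe, gpat, svmg, dshb, klgj, grfh, ubid, azyi, syjj, qjvi.
deg(nhao) = 14; N(nhao) = {bmoj, euxn, wptn, zhqe, gpat, dtbt, ukqx, dshb, klgj, grfh, kpzm, ubid, azyi, syjj}.
N(qjvi) = {bmoj, euxn, wptn, zhqe, gpat, dtbt, ukqx, dshb, klgj, grfh, kpzm, ubid, azyi, syjj}, |N(qjvi)| = 14.
deg(ukqx) = 13; N(ukqx) = {bmoj, nhao, wptn, zhqe, gpat, svmg, dshb, klgj, grfh, ubid, azyi, syjj, qjvi}.
K_{5,4,3,3,2} (perfect); ϑ(G) = α(G) = max{5,4,3,3,2} = 5.
ϑ(G) ≈ 5.000000000.
Check 5 ≤ 5 ≤ 5: collapsed.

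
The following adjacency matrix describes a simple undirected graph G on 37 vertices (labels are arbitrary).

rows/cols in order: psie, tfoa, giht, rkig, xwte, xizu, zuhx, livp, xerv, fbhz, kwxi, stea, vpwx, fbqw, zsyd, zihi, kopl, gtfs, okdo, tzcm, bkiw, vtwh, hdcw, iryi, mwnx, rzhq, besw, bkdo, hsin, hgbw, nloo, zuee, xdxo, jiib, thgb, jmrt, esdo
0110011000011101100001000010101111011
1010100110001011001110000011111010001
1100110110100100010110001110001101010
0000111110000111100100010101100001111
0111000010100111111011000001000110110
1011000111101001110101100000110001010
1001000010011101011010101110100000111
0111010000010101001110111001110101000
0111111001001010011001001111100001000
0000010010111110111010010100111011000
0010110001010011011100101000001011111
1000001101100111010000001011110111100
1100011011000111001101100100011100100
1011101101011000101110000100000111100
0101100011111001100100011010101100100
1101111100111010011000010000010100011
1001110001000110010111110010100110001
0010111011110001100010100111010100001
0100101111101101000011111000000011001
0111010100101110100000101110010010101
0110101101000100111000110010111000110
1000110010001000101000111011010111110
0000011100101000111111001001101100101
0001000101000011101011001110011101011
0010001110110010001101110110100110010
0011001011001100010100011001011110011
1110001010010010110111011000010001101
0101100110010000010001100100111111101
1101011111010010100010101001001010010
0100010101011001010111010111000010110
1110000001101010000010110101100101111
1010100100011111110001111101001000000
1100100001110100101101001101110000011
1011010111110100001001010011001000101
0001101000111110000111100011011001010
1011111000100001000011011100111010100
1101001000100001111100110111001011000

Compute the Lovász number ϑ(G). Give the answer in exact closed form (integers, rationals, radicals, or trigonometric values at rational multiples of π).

Vertex livp has 18 neighbors: tfoa, giht, rkig, xizu, stea, fbqw, zihi, okdo, tzcm, bkiw, hdcw, iryi, mwnx, bkdo, hsin, hgbw, zuee, jiib.
deg(gtfs) = 18; N(gtfs) = {giht, xwte, xizu, zuhx, xerv, fbhz, kwxi, stea, zihi, kopl, bkiw, hdcw, rzhq, besw, bkdo, hgbw, zuee, esdo}.
Vertex mwnx has 18 neighbors: giht, zuhx, livp, xerv, kwxi, stea, zsyd, okdo, tzcm, vtwh, hdcw, iryi, rzhq, besw, hsin, zuee, xdxo, jmrt.
Vertex zsyd has 18 neighbors: tfoa, rkig, xwte, xerv, fbhz, kwxi, stea, vpwx, zihi, kopl, tzcm, iryi, mwnx, besw, hsin, nloo, zuee, thgb.
Every vertex has degree 18 (N=37); strongly regular (37,18,8,9).
A has 3 distinct eigenvalues ≈ [18.0, 2.5414, -3.5414].
Lovász (edge-transitive): ϑ = −37·(-sqrt(37)/2 - 1/2)/((18)−(-sqrt(37)/2 - 1/2)) = sqrt(37).
= 6.082763… (decimal).

sqrt(37)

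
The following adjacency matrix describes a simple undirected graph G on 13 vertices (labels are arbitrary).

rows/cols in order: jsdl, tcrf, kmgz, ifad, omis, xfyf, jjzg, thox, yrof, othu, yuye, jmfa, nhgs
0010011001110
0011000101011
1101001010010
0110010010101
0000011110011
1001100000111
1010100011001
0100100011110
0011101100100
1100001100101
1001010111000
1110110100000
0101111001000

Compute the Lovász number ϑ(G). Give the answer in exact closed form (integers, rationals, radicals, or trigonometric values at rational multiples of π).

sqrt(13)

deg(tcrf) = 6; N(tcrf) = {kmgz, ifad, thox, othu, jmfa, nhgs}.
deg(jjzg) = 6; N(jjzg) = {jsdl, kmgz, omis, yrof, othu, nhgs}.
N(yrof) = {kmgz, ifad, omis, jjzg, thox, yuye}, |N(yrof)| = 6.
N(ifad) = {tcrf, kmgz, xfyf, yrof, yuye, nhgs}, |N(ifad)| = 6.
Regular of degree 6 on 13 vertices: strongly regular (13,6,2,3).
A has 3 distinct eigenvalues ≈ [6.0, 1.303, -2.303].
−13·(-sqrt(13)/2 - 1/2) / ((6)−(-sqrt(13)/2 - 1/2)) = sqrt(13) = ϑ(G).
Numerically 3.60555.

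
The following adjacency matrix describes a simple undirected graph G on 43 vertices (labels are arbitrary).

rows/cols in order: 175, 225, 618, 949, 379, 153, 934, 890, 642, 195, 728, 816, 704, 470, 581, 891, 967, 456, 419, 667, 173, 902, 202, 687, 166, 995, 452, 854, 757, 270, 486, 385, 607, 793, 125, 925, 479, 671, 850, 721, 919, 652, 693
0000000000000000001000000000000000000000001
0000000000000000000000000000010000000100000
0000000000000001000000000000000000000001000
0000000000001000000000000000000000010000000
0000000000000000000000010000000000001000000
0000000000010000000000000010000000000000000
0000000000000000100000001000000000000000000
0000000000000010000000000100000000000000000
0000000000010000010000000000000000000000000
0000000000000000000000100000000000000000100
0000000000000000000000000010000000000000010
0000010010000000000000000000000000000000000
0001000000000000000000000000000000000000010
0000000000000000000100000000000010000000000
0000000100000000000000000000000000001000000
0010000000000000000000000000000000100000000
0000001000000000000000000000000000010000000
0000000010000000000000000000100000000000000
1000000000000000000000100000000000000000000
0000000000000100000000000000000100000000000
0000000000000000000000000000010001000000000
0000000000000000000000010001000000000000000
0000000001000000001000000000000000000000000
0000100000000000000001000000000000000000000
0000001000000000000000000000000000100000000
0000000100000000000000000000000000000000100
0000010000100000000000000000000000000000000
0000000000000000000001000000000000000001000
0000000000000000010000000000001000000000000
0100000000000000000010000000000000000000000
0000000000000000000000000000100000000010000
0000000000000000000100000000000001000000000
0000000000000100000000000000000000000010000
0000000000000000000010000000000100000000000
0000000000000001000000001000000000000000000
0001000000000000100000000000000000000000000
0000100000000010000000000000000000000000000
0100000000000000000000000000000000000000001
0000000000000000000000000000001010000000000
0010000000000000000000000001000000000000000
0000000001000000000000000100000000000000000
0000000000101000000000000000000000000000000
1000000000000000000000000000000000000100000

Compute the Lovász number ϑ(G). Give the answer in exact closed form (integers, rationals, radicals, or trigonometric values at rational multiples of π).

Vertex 721 has 2 neighbors: 618, 854.
Vertex 618 has 2 neighbors: 891, 721.
deg(452) = 2; N(452) = {153, 728}.
deg(175) = 2; N(175) = {419, 693}.
Every vertex has degree 2 (N=43); the odd cycle C_{43}.
Distinct eigenvalues (to 5 d.p.): [2.0, 1.97869, 1.9152, 1.8109, 1.668, 1.48954, 1.27935, 1.04188, 0.78221, 0.50587, 0.21874, -0.07304, -0.36327, -0.64576, -0.91448, -1.16372, -1.38815, -1.58299, -1.7441, -1.86803, -1.95215, -1.99466].
ϑ = −N·λ_min/(λ_max−λ_min) = −43·(-2*cos(pi/43))/(2−(-2*cos(pi/43))) = 43*cos(pi/43)/(cos(pi/43) + 1).
= 21.471284… (decimal).
21 ≤ 43*cos(pi/43)/(cos(pi/43) + 1) ≤ 22: both strict.

43*cos(pi/43)/(cos(pi/43) + 1)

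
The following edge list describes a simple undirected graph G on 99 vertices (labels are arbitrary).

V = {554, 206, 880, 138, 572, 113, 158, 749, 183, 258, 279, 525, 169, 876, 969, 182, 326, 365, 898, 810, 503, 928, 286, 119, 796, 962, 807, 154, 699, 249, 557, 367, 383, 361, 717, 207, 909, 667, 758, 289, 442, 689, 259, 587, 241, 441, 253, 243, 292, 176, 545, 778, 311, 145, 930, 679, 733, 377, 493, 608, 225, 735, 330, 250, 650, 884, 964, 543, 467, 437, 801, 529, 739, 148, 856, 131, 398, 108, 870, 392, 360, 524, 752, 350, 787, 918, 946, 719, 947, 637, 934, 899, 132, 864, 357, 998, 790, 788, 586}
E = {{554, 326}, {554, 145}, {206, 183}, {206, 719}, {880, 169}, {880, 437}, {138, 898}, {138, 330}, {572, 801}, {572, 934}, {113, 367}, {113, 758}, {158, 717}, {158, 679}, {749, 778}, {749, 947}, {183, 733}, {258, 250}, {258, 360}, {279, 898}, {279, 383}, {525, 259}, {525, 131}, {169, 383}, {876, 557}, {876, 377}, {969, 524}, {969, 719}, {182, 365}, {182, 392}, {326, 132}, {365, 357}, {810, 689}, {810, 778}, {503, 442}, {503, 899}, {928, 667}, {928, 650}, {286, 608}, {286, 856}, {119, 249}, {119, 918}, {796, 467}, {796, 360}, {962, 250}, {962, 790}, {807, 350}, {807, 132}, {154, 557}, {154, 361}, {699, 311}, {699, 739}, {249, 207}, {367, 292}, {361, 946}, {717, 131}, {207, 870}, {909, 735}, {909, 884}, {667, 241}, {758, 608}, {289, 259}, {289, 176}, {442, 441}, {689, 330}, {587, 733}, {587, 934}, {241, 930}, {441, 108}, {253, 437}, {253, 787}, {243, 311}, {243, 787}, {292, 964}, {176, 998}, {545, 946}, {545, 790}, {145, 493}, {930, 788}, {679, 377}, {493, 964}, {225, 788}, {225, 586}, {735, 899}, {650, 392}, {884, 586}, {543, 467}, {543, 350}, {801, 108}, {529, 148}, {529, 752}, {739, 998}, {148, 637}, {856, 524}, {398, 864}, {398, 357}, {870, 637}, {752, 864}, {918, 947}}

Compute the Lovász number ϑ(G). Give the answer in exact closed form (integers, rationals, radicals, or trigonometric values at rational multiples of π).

N(383) = {279, 169}, |N(383)| = 2.
Vertex 249 has 2 neighbors: 119, 207.
deg(946) = 2; N(946) = {361, 545}.
Vertex 586 has 2 neighbors: 225, 884.
Every vertex has degree 2 (N=99); this is C_{99}, the 99-cycle.
Distinct eigenvalues (to 3 d.p.): [2.0, 1.996, 1.984, 1.964, 1.936, 1.9, 1.857, 1.806, 1.748, 1.683, 1.611, 1.532, 1.447, 1.357, 1.261, 1.16, 1.054, 0.945, 0.831, 0.714, 0.594, 0.472, 0.347, 0.222, 0.095, -0.032, -0.158, -0.285, -0.41, -0.533, -0.654, -0.773, -0.888, -1.0, -1.108, -1.211, -1.31, -1.403, -1.491, -1.572, -1.647, -1.716, -1.778, -1.832, -1.879, -1.919, -1.951, -1.975, -1.991, -1.999].
ϑ = −N·λ_min/(λ_max−λ_min) = −99·(-2*cos(pi/99))/(2−(-2*cos(pi/99))) = 99*cos(pi/99)/(cos(pi/99) + 1).
≈ 49.487536287 (to 9 d.p.).
Lovász sandwich 49 ≤ 99*cos(pi/99)/(cos(pi/99) + 1) ≤ 50: both strict.

99*cos(pi/99)/(cos(pi/99) + 1)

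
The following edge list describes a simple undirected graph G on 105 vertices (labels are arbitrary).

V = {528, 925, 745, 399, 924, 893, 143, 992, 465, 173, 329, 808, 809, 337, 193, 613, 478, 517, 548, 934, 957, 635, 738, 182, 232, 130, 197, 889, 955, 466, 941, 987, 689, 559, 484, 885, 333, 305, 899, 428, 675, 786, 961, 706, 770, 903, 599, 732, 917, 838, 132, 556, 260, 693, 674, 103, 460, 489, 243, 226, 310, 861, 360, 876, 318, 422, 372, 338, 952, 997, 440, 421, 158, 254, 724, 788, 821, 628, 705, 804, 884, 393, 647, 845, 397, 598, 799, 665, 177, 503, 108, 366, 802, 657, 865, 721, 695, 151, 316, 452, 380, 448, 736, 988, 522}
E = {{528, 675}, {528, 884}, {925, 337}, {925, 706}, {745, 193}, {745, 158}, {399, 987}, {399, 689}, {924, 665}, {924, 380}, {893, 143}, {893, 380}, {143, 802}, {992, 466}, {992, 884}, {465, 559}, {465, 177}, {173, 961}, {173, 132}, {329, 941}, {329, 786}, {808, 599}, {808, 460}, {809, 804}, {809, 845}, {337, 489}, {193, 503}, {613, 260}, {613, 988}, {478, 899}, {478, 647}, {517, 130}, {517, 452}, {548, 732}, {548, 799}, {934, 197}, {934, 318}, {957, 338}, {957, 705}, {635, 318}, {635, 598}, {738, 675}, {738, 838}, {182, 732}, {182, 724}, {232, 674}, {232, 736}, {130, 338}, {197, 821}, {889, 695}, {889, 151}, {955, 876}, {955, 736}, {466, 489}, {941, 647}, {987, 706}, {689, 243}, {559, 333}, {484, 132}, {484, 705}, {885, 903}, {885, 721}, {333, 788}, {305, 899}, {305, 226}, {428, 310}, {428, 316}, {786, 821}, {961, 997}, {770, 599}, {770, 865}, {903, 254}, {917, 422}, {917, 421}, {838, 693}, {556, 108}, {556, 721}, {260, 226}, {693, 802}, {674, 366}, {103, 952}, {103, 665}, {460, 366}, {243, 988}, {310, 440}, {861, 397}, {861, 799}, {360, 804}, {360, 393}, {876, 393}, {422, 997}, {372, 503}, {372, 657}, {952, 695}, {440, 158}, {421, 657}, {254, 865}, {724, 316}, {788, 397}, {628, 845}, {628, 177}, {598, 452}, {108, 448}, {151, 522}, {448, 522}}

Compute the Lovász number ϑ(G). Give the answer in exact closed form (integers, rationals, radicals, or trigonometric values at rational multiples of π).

105*cos(pi/105)/(cos(pi/105) + 1)

deg(674) = 2; N(674) = {232, 366}.
Vertex 861 has 2 neighbors: 397, 799.
deg(988) = 2; N(988) = {613, 243}.
deg(705) = 2; N(705) = {957, 484}.
105-vertex 2-regular graph: a single 105-cycle (edge-transitive).
Distinct eigenvalues (to 3 d.p.): [2.0, 1.996, 1.986, 1.968, 1.943, 1.911, 1.872, 1.827, 1.775, 1.717, 1.652, 1.582, 1.506, 1.425, 1.338, 1.247, 1.151, 1.051, 0.948, 0.841, 0.731, 0.618, 0.503, 0.387, 0.268, 0.149, 0.03, -0.09, -0.209, -0.328, -0.445, -0.561, -0.675, -0.786, -0.895, -1.0, -1.102, -1.2, -1.293, -1.382, -1.466, -1.545, -1.618, -1.685, -1.747, -1.802, -1.851, -1.893, -1.928, -1.956, -1.978, -1.992, -1.999].
Lovász (edge-transitive): ϑ = −105·(-2*cos(pi/105))/((2)−(-2*cos(pi/105))) = 105*cos(pi/105)/(cos(pi/105) + 1).
Numerically 52.488248718.
52 ≤ 105*cos(pi/105)/(cos(pi/105) + 1) ≤ 53: both strict.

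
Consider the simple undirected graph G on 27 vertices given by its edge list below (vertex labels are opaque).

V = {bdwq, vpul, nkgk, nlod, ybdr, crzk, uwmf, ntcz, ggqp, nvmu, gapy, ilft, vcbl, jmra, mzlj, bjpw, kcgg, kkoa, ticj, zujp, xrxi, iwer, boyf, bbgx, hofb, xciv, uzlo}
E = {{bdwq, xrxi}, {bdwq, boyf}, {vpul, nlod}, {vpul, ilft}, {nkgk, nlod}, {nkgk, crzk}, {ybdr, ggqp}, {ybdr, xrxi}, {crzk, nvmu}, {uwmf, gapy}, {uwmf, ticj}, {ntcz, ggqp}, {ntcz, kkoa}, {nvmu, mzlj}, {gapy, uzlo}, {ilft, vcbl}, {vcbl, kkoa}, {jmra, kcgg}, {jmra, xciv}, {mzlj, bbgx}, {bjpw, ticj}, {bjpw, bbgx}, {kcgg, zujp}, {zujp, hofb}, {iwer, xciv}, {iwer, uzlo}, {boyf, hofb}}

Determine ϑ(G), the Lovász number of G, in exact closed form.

N(uzlo) = {gapy, iwer}, |N(uzlo)| = 2.
Vertex bdwq has 2 neighbors: xrxi, boyf.
N(xrxi) = {bdwq, ybdr}, |N(xrxi)| = 2.
Vertex bbgx has 2 neighbors: mzlj, bjpw.
deg(v) = 2 for all v (|V|=27); this is C_{27}, the 27-cycle.
A has 14 distinct eigenvalues ≈ [2.0, 1.94609, 1.78727, 1.53209, 1.19432, 0.79216, 0.3473, -0.11629, -0.57361, -1.0, -1.37248, -1.67098, -1.87939, -1.98648].
Lovász: ϑ = −27(-2*cos(pi/27))/(2+-(-1)*2*cos(pi/27)) = 27*cos(pi/27)/(cos(pi/27) + 1).
ϑ(G) ≈ 13.454204087.
13 ≤ 27*cos(pi/27)/(cos(pi/27) + 1) ≤ 14: both strict.

27*cos(pi/27)/(cos(pi/27) + 1)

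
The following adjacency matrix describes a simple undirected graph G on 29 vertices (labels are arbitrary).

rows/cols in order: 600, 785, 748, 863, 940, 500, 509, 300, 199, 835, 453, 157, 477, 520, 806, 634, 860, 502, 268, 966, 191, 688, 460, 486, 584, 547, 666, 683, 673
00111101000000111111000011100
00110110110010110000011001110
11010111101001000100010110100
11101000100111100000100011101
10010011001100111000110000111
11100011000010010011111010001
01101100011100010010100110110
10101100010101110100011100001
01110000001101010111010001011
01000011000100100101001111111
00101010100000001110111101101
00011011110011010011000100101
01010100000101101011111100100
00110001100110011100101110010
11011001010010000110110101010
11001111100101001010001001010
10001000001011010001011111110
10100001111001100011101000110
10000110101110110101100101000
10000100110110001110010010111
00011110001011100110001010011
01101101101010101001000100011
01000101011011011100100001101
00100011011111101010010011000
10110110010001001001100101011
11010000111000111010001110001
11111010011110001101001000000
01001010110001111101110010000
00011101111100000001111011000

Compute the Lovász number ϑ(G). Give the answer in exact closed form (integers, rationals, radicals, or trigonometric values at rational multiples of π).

sqrt(29)

N(191) = {863, 940, 500, 509, 453, 477, 520, 806, 502, 268, 460, 584, 683, 673}, |N(191)| = 14.
Vertex 806 has 14 neighbors: 600, 785, 863, 940, 300, 835, 477, 502, 268, 191, 688, 486, 547, 683.
deg(460) = 14; N(460) = {785, 500, 300, 835, 453, 477, 520, 634, 860, 502, 191, 547, 666, 673}.
N(157) = {863, 940, 509, 300, 199, 835, 477, 520, 634, 268, 966, 486, 666, 673}, |N(157)| = 14.
G on 29 vertices is 14-regular; Paley(29): SR with (k,λ,μ)=(14,6,7).
spec(A) ≈ [14.0, 2.192582, -3.192582] (distinct, 6 d.p.).
With N=29: ϑ(G) = 29·(-(-sqrt(29)/2 - 1/2))/(14−(-sqrt(29)/2 - 1/2)) = sqrt(29).
ϑ(G) ≈ 5.385165.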